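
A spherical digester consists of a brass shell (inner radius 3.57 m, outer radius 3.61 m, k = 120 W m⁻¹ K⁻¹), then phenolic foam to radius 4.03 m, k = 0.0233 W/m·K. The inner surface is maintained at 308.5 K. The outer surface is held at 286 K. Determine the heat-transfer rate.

Q = 228 W

Resistance network (inner→outer):
  R_brass = (1/3.57 − 1/3.61)/(4πk) = 0.003104/(4π·120) = 2.058×10^-6 K/W
  R_phenolic foam = (1/3.61 − 1/4.03)/(4πk) = 0.02887/(4π·0.0233) = 0.09860 K/W
ΣR = 2.058×10^-6 + 0.09860 = 0.09860 K/W
Q = ΔT/ΣR = (308.5 K − 286 K)/0.09860 = 228 W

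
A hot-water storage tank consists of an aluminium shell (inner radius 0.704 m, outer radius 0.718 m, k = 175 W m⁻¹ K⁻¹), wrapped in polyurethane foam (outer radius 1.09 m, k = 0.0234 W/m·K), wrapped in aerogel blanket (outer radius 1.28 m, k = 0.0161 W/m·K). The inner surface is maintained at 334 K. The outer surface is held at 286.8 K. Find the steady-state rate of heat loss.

Q = 20.6 W

Treat each layer as a resistance in series:
  R_aluminium = (1/0.704 − 1/0.718)/(4πk) = 0.02770/(4π·175) = 1.259×10^-5 K/W
  R_polyurethane foam = (1/0.718 − 1/1.09)/(4πk) = 0.4753/(4π·0.0234) = 1.616 K/W
  R_aerogel blanket = (1/1.09 − 1/1.28)/(4πk) = 0.1362/(4π·0.0161) = 0.6731 K/W
ΣR = 1.259×10^-5 + 1.616 + 0.6731 = 2.289 K/W
Q = ΔT/ΣR = (334 K − 286.8 K)/2.289 = 20.6 W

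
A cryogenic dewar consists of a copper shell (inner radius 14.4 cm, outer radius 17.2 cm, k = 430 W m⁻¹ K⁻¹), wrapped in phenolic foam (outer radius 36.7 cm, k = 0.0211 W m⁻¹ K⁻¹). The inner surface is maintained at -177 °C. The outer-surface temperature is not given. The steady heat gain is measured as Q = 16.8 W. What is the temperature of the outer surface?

T_out = 18.7 °C

Sum the resistances:
  R_copper = (1/0.144 − 1/0.172)/(4πk) = 1.130/(4π·430) = 2.092×10^-4 K/W
  R_phenolic foam = (1/0.172 − 1/0.367)/(4πk) = 3.089/(4π·0.0211) = 11.65 K/W
ΣR = 11.65 K/W
ΔT = Q·ΣR = 16.8 × 11.65 = 195.7 K
Heat flows inward, so T_out = T_in + ΔT = -177 + 195.7 = 18.7 °C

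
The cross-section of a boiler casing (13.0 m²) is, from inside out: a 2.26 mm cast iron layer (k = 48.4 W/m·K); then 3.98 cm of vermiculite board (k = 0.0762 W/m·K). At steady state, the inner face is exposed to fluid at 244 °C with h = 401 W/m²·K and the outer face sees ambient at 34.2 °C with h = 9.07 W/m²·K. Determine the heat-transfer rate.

Series thermal resistances, inner to outer:
  R_conv,in = 1/(hA) = 1/(401·13.0) = 1.918×10^-4 K/W
  R_cast iron = L/(kA) = 0.00226/(48.4·13.0) = 3.592×10^-6 K/W
  R_vermiculite board = L/(kA) = 0.0398/(0.0762·13.0) = 0.04018 K/W
  R_conv,out = 1/(hA) = 1/(9.07·13.0) = 0.008481 K/W
ΣR = 1.918×10^-4 + 3.592×10^-6 + 0.04018 + 0.008481 = 0.04886 K/W
Q = ΔT/ΣR = (244 °C − 34.2 °C)/0.04886 = 4290 W

Q = 4290 W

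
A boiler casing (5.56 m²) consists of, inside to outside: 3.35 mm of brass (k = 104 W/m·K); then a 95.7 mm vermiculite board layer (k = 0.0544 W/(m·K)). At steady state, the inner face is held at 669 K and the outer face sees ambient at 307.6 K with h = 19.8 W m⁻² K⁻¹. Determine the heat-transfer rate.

Q = 1110 W

Series thermal resistances, inner to outer:
  R_brass = L/(kA) = 0.00335/(104·5.56) = 5.793×10^-6 K/W
  R_vermiculite board = L/(kA) = 0.0957/(0.0544·5.56) = 0.3164 K/W
  R_conv,out = 1/(hA) = 1/(19.8·5.56) = 0.009084 K/W
ΣR = 5.793×10^-6 + 0.3164 + 0.009084 = 0.3255 K/W
Q = ΔT/ΣR = (669 K − 307.6 K)/0.3255 = 1110 W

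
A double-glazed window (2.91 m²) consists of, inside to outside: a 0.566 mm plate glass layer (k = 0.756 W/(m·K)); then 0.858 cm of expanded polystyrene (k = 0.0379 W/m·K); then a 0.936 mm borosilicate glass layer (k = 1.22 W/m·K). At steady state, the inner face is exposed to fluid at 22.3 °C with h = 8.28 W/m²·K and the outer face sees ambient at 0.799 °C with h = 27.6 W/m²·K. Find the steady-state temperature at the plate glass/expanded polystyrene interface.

Series thermal resistances, inner to outer:
  R_conv,in = 1/(hA) = 1/(8.28·2.91) = 0.04150 K/W
  R_plate glass = L/(kA) = 5.66×10^-4/(0.756·2.91) = 2.573×10^-4 K/W
  R_expanded polystyrene = L/(kA) = 0.00858/(0.0379·2.91) = 0.07780 K/W
  R_borosilicate glass = L/(kA) = 9.36×10^-4/(1.22·2.91) = 2.636×10^-4 K/W
  R_conv,out = 1/(hA) = 1/(27.6·2.91) = 0.01245 K/W
ΣR = 0.04150 + 2.573×10^-4 + 0.07780 + 2.636×10^-4 + 0.01245 = 0.1323 K/W
Q = ΔT/ΣR = (22.3 °C − 0.799 °C)/0.1323 = 162.5 W
From the inner boundary to the plate glass/expanded polystyrene interface, ΣR_partial = 0.04176 K/W.
T_interface = T_in − Q·ΣR_partial = 22.3 °C − (162.5)(0.04176) = 15.5 °C

T = 15.5 °C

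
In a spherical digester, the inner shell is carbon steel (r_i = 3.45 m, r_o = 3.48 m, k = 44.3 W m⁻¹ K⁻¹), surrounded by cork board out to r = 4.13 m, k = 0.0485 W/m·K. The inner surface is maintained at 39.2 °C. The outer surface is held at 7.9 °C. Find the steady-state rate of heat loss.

Q = 422 W

Treat each layer as a resistance in series:
  R_carbon steel = (1/3.45 − 1/3.48)/(4πk) = 0.002499/(4π·44.3) = 4.489×10^-6 K/W
  R_cork board = (1/3.48 − 1/4.13)/(4πk) = 0.04523/(4π·0.0485) = 0.07420 K/W
ΣR = 4.489×10^-6 + 0.07420 = 0.07420 K/W
Q = ΔT/ΣR = (39.2 °C − 7.9 °C)/0.07420 = 422 W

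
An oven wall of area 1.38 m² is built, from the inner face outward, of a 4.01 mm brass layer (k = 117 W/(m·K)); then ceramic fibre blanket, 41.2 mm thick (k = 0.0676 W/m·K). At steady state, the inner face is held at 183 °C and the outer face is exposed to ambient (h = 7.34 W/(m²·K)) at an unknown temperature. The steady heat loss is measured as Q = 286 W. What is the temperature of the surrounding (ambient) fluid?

Sum the resistances:
  R_brass = L/(kA) = 0.00401/(117·1.38) = 2.484×10^-5 K/W
  R_ceramic fibre blanket = L/(kA) = 0.0412/(0.0676·1.38) = 0.4416 K/W
  R_conv,out = 1/(hA) = 1/(7.34·1.38) = 0.09872 K/W
ΣR = 0.5404 K/W
ΔT = Q·ΣR = 286 × 0.5404 = 154.6 K
Heat flows outward, so T_out = T_in − ΔT = 183 − 154.6 = 28.4 °C

T_out = 28.4 °C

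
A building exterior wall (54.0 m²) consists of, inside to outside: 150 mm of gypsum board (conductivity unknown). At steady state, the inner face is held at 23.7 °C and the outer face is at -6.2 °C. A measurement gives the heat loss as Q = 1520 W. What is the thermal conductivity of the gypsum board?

k = 0.141 W/m·K

ΣR = ΔT/Q = |23.7 − -6.2|/1520 = 0.01967 K/W
L/(kA) = 0.01967 ⇒ k = 0.150/(0.01967·54.0) = 0.141 W/m·K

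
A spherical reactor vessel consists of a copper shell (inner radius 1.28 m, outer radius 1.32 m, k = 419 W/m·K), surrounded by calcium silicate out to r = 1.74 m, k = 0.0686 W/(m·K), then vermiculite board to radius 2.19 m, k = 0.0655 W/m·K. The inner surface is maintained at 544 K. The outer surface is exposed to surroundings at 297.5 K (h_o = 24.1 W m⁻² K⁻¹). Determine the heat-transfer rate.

Series thermal resistances, inner to outer:
  R_copper = (1/1.28 − 1/1.32)/(4πk) = 0.02367/(4π·419) = 4.496×10^-6 K/W
  R_calcium silicate = (1/1.32 − 1/1.74)/(4πk) = 0.1829/(4π·0.0686) = 0.2121 K/W
  R_vermiculite board = (1/1.74 − 1/2.19)/(4πk) = 0.1181/(4π·0.0655) = 0.1435 K/W
  R_conv,out = 1/(4πr²h) = 1/(4π·2.19²·24.1) = 6.885×10^-4 K/W
ΣR = 4.496×10^-6 + 0.2121 + 0.1435 + 6.885×10^-4 = 0.3563 K/W
Q = ΔT/ΣR = (544 K − 297.5 K)/0.3563 = 692 W

Q = 692 W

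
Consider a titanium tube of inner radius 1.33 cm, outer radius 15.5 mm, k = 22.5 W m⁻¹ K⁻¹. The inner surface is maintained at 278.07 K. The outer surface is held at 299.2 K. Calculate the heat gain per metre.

Q' = 2πk·ΔT/ln(r₂/r₁) = 2π × 22.5 × 21.13 / ln(0.0155/0.0133) = 19500 W/m

Q' = 19.5 kW/m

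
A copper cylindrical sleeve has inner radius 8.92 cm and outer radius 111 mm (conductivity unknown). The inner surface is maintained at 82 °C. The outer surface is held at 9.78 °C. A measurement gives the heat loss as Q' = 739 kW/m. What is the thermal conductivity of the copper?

k = 356 W/m·K

ΣR = ΔT/Q' = |82 − 9.78|/7.39×10^5 = 9.773×10^-5 m·K/W
ln(r₂/r₁)/(2πk) = 9.773×10^-5 ⇒ k = 0.2186/(2π·9.773×10^-5) = 356 W/m·K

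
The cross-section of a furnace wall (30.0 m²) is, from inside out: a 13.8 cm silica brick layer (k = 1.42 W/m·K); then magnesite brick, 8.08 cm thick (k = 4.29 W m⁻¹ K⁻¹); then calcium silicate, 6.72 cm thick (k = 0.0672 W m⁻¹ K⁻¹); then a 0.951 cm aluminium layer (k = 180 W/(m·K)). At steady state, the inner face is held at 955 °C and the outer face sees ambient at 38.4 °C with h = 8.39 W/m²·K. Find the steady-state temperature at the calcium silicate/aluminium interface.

Series thermal resistances, inner to outer:
  R_silica brick = L/(kA) = 0.138/(1.42·30.0) = 0.003239 K/W
  R_magnesite brick = L/(kA) = 0.0808/(4.29·30.0) = 6.278×10^-4 K/W
  R_calcium silicate = L/(kA) = 0.0672/(0.0672·30.0) = 0.03333 K/W
  R_aluminium = L/(kA) = 0.00951/(180·30.0) = 1.761×10^-6 K/W
  R_conv,out = 1/(hA) = 1/(8.39·30.0) = 0.003973 K/W
ΣR = 0.003239 + 6.278×10^-4 + 0.03333 + 1.761×10^-6 + 0.003973 = 0.04117 K/W
Q = ΔT/ΣR = (955 °C − 38.4 °C)/0.04117 = 22260 W
From the inner boundary to the calcium silicate/aluminium interface, ΣR_partial = 0.03720 K/W.
T_interface = T_in − Q·ΣR_partial = 955 °C − (22260)(0.03720) = 127 °C

T = 127 °C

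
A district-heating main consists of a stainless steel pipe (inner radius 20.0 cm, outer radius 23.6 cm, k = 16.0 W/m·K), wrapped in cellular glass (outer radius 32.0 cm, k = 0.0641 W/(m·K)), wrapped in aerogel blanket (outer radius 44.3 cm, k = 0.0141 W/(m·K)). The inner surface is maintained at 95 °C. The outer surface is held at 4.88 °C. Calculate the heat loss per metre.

Resistance network (inner→outer):
  R'_stainless steel = ln(0.236/0.200)/(2πk) = 0.1655/(2π·16.0) = 0.001646 m·K/W
  R'_cellular glass = ln(0.320/0.236)/(2πk) = 0.3045/(2π·0.0641) = 0.7560 m·K/W
  R'_aerogel blanket = ln(0.443/0.320)/(2πk) = 0.3252/(2π·0.0141) = 3.671 m·K/W
ΣR = 0.001646 + 0.7560 + 3.671 = 4.429 m·K/W
Q' = ΔT/ΣR = (95 °C − 4.88 °C)/4.429 = 20.3 W/m

Q' = 20.3 W/m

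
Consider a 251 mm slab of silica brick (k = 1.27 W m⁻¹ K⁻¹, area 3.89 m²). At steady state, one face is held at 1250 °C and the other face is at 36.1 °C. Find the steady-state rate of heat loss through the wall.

Q = 23.9 kW

Q = kA·ΔT/L = 1.27 × 3.89 × |1250 °C − 36.1 °C| / 0.251 = 23900 W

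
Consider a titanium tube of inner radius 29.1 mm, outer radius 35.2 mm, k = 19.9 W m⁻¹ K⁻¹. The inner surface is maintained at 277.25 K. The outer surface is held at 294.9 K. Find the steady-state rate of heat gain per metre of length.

Q' = 2πk·ΔT/ln(r₂/r₁) = 2π × 19.9 × 17.65 / ln(0.0352/0.0291) = 11600 W/m

Q' = 11.6 kW/m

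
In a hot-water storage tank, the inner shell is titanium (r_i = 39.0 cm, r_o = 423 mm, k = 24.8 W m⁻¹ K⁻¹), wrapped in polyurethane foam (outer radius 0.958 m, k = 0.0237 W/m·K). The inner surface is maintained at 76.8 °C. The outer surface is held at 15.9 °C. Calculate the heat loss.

Series thermal resistances, inner to outer:
  R_titanium = (1/0.390 − 1/0.423)/(4πk) = 0.2000/(4π·24.8) = 6.419×10^-4 K/W
  R_polyurethane foam = (1/0.423 − 1/0.958)/(4πk) = 1.320/(4π·0.0237) = 4.433 K/W
ΣR = 6.419×10^-4 + 4.433 = 4.434 K/W
Q = ΔT/ΣR = (76.8 °C − 15.9 °C)/4.434 = 13.7 W

Q = 13.7 W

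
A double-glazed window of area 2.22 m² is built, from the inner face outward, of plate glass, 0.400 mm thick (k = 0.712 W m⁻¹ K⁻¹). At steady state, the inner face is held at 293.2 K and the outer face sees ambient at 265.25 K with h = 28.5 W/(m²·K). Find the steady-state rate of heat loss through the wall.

Q = 1740 W

Treat each layer as a resistance in series:
  R_plate glass = L/(kA) = 4.00×10^-4/(0.712·2.22) = 2.531×10^-4 K/W
  R_conv,out = 1/(hA) = 1/(28.5·2.22) = 0.01581 K/W
ΣR = 2.531×10^-4 + 0.01581 = 0.01606 K/W
Q = ΔT/ΣR = (293.2 K − 265.25 K)/0.01606 = 1740 W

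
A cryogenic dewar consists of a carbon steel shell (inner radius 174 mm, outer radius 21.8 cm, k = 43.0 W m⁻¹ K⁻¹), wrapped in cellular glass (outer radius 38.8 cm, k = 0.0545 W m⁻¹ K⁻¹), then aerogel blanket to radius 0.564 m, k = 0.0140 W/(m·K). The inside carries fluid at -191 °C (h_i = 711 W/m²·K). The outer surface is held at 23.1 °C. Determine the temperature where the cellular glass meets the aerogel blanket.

T = -107 °C

Series thermal resistances, inner to outer:
  R_conv,in = 1/(4πr²h) = 1/(4π·0.174²·711) = 0.003697 K/W
  R_carbon steel = (1/0.174 − 1/0.218)/(4πk) = 1.160/(4π·43.0) = 0.002147 K/W
  R_cellular glass = (1/0.218 − 1/0.388)/(4πk) = 2.010/(4π·0.0545) = 2.935 K/W
  R_aerogel blanket = (1/0.388 − 1/0.564)/(4πk) = 0.8043/(4π·0.0140) = 4.572 K/W
ΣR = 0.003697 + 0.002147 + 2.935 + 4.572 = 7.513 K/W
Q = ΔT/ΣR = (-191 °C − 23.1 °C)/7.513 = -28.50 W
From the inner boundary to the cellular glass/aerogel blanket interface, ΣR_partial = 2.941 K/W.
T_interface = T_in − Q·ΣR_partial = -191 °C − (-28.50)(2.941) = -107 °C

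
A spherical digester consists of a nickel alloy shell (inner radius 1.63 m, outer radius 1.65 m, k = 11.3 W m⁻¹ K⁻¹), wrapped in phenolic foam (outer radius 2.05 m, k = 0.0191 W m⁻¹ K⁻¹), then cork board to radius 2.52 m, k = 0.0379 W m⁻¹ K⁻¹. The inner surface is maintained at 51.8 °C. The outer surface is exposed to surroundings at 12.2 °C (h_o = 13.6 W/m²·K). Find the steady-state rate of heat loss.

Q = 57.8 W

Treat each layer as a resistance in series:
  R_nickel alloy = (1/1.63 − 1/1.65)/(4πk) = 0.007436/(4π·11.3) = 5.237×10^-5 K/W
  R_phenolic foam = (1/1.65 − 1/2.05)/(4πk) = 0.1183/(4π·0.0191) = 0.4927 K/W
  R_cork board = (1/2.05 − 1/2.52)/(4πk) = 0.09098/(4π·0.0379) = 0.1910 K/W
  R_conv,out = 1/(4πr²h) = 1/(4π·2.52²·13.6) = 9.214×10^-4 K/W
ΣR = 5.237×10^-5 + 0.4927 + 0.1910 + 9.214×10^-4 = 0.6847 K/W
Q = ΔT/ΣR = (51.8 °C − 12.2 °C)/0.6847 = 57.8 W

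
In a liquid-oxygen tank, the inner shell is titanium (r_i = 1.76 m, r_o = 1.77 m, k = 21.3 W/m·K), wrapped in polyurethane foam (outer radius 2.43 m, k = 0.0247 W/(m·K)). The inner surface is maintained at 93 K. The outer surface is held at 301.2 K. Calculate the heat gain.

Q = 421 W

Treat each layer as a resistance in series:
  R_titanium = (1/1.76 − 1/1.77)/(4πk) = 0.003210/(4π·21.3) = 1.199×10^-5 K/W
  R_polyurethane foam = (1/1.77 − 1/2.43)/(4πk) = 0.1534/(4π·0.0247) = 0.4944 K/W
ΣR = 1.199×10^-5 + 0.4944 = 0.4944 K/W
Q = ΔT/ΣR = (93 K − 301.2 K)/0.4944 = -421 W
(Negative Q ⇒ heat flows inward; heat gain = 421 W.)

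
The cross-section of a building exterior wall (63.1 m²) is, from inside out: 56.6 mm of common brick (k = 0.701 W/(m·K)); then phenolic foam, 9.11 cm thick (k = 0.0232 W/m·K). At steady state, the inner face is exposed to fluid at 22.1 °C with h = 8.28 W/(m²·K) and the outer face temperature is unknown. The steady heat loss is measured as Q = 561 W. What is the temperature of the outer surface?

Series resistances:
  R_conv,in = 1/(hA) = 1/(8.28·63.1) = 0.001914 K/W
  R_common brick = L/(kA) = 0.0566/(0.701·63.1) = 0.001280 K/W
  R_phenolic foam = L/(kA) = 0.0911/(0.0232·63.1) = 0.06223 K/W
ΣR = 0.06542 K/W
ΔT = Q·ΣR = 561 × 0.06542 = 36.70 K
Heat flows outward, so T_out = T_in − ΔT = 22.1 − 36.70 = -14.6 °C

T_out = -14.6 °C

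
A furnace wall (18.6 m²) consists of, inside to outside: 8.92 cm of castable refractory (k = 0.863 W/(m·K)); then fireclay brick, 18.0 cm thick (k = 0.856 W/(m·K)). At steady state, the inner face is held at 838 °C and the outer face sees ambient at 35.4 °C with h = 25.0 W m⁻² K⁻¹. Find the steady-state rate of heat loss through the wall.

Q = 42.2 kW

Series thermal resistances, inner to outer:
  R_castable refractory = L/(kA) = 0.0892/(0.863·18.6) = 0.005557 K/W
  R_fireclay brick = L/(kA) = 0.180/(0.856·18.6) = 0.01131 K/W
  R_conv,out = 1/(hA) = 1/(25.0·18.6) = 0.002151 K/W
ΣR = 0.005557 + 0.01131 + 0.002151 = 0.01902 K/W
Q = ΔT/ΣR = (838 °C − 35.4 °C)/0.01902 = 42200 W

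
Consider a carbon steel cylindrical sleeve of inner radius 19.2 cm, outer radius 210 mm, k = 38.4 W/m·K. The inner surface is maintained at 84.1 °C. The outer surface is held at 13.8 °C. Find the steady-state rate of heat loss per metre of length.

Q' = 2πk·ΔT/ln(r₂/r₁) = 2π × 38.4 × 70.3 / ln(0.210/0.192) = 1.89×10^5 W/m

Q' = 189 kW/m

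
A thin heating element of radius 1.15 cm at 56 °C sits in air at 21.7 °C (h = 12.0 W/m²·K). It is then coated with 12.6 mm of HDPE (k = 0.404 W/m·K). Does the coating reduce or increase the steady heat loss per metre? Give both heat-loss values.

increases: 29.7 → 40.7 W/m

Critical radius for a cylinder: r_cr = k/h = 0.0337 m = 3.37 cm.
Outer radius after coating: r₂ = 0.0115 + 0.0126 = 0.0241 m.
Since r₁ < r_cr and r₂ ≤ r_cr, the coating moves toward the maximum at r_cr — heat loss rises.
Bare: R = 1/(2πr₁h) = 1.153 m·K/W; Q = 34.3/1.153 = 29.7 W/m.
Coated: R = R_cond + R_conv = 0.8418 m·K/W; Q = 34.3/0.8418 = 40.7 W/m.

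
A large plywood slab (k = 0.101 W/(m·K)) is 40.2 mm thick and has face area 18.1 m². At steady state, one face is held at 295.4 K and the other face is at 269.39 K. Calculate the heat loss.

Q = kA·ΔT/L = 0.101 × 18.1 × |295.4 K − 269.39 K| / 0.0402 = 1180 W

Q = 1180 W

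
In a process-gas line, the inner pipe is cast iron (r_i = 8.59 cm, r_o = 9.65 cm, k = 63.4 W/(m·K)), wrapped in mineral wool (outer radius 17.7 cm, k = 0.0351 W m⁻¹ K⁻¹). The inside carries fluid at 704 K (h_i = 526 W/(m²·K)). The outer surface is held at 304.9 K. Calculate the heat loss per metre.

Treat each layer as a resistance in series:
  R'_conv,in = 1/(2πr h) = 1/(2π·0.0859·526) = 0.003522 m·K/W
  R'_cast iron = ln(0.0965/0.0859)/(2πk) = 0.1164/(2π·63.4) = 2.921×10^-4 m·K/W
  R'_mineral wool = ln(0.177/0.0965)/(2πk) = 0.6066/(2π·0.0351) = 2.751 m·K/W
ΣR = 0.003522 + 2.921×10^-4 + 2.751 = 2.755 m·K/W
Q' = ΔT/ΣR = (704 K − 304.9 K)/2.755 = 145 W/m

Q' = 145 W/m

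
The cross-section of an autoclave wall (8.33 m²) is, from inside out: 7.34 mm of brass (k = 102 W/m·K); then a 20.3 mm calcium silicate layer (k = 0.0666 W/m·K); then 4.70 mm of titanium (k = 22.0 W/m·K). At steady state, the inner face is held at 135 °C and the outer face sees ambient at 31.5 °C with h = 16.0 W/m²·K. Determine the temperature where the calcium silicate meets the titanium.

T = 49.2 °C

Series thermal resistances, inner to outer:
  R_brass = L/(kA) = 0.00734/(102·8.33) = 8.639×10^-6 K/W
  R_calcium silicate = L/(kA) = 0.0203/(0.0666·8.33) = 0.03659 K/W
  R_titanium = L/(kA) = 0.00470/(22.0·8.33) = 2.565×10^-5 K/W
  R_conv,out = 1/(hA) = 1/(16.0·8.33) = 0.007503 K/W
ΣR = 8.639×10^-6 + 0.03659 + 2.565×10^-5 + 0.007503 = 0.04413 K/W
Q = ΔT/ΣR = (135 °C − 31.5 °C)/0.04413 = 2345 W
From the inner boundary to the calcium silicate/titanium interface, ΣR_partial = 0.03660 K/W.
T_interface = T_in − Q·ΣR_partial = 135 °C − (2345)(0.03660) = 49.2 °C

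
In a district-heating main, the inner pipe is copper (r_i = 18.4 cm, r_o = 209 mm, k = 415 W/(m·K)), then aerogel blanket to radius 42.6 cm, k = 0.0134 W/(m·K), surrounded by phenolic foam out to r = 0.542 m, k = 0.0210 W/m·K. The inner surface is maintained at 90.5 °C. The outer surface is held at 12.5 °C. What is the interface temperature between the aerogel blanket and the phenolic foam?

T = 26.3 °C

Series thermal resistances, inner to outer:
  R'_copper = ln(0.209/0.184)/(2πk) = 0.1274/(2π·415) = 4.886×10^-5 m·K/W
  R'_aerogel blanket = ln(0.426/0.209)/(2πk) = 0.7121/(2π·0.0134) = 8.458 m·K/W
  R'_phenolic foam = ln(0.542/0.426)/(2πk) = 0.2408/(2π·0.0210) = 1.825 m·K/W
ΣR = 4.886×10^-5 + 8.458 + 1.825 = 10.28 m·K/W
Q' = ΔT/ΣR = (90.5 °C − 12.5 °C)/10.28 = 7.588 W/m
From the inner boundary to the aerogel blanket/phenolic foam interface, ΣR_partial = 8.458 m·K/W.
T_interface = T_in − Q'·ΣR_partial = 90.5 °C − (7.588)(8.458) = 26.3 °C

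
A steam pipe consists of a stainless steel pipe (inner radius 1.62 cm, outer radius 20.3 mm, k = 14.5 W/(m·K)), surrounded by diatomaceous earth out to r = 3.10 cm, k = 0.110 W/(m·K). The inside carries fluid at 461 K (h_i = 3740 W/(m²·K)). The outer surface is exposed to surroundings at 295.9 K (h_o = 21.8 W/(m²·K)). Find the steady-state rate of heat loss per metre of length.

Q' = 194 W/m

Treat each layer as a resistance in series:
  R'_conv,in = 1/(2πr h) = 1/(2π·0.0162·3740) = 0.002627 m·K/W
  R'_stainless steel = ln(0.0203/0.0162)/(2πk) = 0.2256/(2π·14.5) = 0.002476 m·K/W
  R'_diatomaceous earth = ln(0.0310/0.0203)/(2πk) = 0.4234/(2π·0.110) = 0.6126 m·K/W
  R'_conv,out = 1/(2πr h) = 1/(2π·0.0310·21.8) = 0.2355 m·K/W
ΣR = 0.002627 + 0.002476 + 0.6126 + 0.2355 = 0.8532 m·K/W
Q' = ΔT/ΣR = (461 K − 295.9 K)/0.8532 = 194 W/m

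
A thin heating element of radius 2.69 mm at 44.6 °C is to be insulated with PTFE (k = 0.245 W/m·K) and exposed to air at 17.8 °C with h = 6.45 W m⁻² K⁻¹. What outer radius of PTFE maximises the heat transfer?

For a cylinder, r_cr = k_ins/h = 0.245/6.45 = 0.0380 m = 3.80 cm

r_cr = 3.80 cm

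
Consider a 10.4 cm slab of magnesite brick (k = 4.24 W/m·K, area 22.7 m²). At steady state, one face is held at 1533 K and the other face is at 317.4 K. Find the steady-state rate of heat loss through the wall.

Q = 1.12×10^6 W

Q = kA·ΔT/L = 4.24 × 22.7 × |1533 K − 317.4 K| / 0.104 = 1.12×10^6 W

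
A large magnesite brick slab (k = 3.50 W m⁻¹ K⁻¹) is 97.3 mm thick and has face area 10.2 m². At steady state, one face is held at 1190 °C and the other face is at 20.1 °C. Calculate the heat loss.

Q = kA·ΔT/L = 3.50 × 10.2 × |1190 °C − 20.1 °C| / 0.0973 = 4.29×10^5 W

Q = 429 kW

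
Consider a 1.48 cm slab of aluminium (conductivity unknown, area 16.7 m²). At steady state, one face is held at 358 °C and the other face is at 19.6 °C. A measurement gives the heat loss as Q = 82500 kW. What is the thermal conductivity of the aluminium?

k = 216 W/m·K

ΣR = ΔT/Q = |358 − 19.6|/8.25×10^7 = 4.102×10^-6 K/W
L/(kA) = 4.102×10^-6 ⇒ k = 0.0148/(4.102×10^-6·16.7) = 216 W/m·K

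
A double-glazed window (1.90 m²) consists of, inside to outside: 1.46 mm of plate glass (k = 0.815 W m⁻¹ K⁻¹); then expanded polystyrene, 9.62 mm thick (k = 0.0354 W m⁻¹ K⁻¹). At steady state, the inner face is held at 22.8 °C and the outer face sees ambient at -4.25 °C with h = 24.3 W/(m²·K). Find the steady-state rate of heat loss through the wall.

Q = 163 W

Resistance network (inner→outer):
  R_plate glass = L/(kA) = 0.00146/(0.815·1.90) = 9.428×10^-4 K/W
  R_expanded polystyrene = L/(kA) = 0.00962/(0.0354·1.90) = 0.1430 K/W
  R_conv,out = 1/(hA) = 1/(24.3·1.90) = 0.02166 K/W
ΣR = 9.428×10^-4 + 0.1430 + 0.02166 = 0.1656 K/W
Q = ΔT/ΣR = (22.8 °C − -4.25 °C)/0.1656 = 163 W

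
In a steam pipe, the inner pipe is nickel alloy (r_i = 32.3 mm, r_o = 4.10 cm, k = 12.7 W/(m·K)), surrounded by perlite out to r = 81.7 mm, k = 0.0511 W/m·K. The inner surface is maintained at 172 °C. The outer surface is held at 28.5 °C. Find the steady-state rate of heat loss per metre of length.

Q' = 66.7 W/m

Series thermal resistances, inner to outer:
  R'_nickel alloy = ln(0.0410/0.0323)/(2πk) = 0.2385/(2π·12.7) = 0.002989 m·K/W
  R'_perlite = ln(0.0817/0.0410)/(2πk) = 0.6895/(2π·0.0511) = 2.147 m·K/W
ΣR = 0.002989 + 2.147 = 2.150 m·K/W
Q' = ΔT/ΣR = (172 °C − 28.5 °C)/2.150 = 66.7 W/m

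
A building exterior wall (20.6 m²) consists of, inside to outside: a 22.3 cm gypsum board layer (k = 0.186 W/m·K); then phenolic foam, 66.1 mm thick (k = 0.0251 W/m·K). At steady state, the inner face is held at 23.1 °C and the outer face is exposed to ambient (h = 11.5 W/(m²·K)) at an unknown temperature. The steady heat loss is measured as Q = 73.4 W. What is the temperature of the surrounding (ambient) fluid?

T_out = 9.13 °C

Sum the resistances:
  R_gypsum board = L/(kA) = 0.223/(0.186·20.6) = 0.05820 K/W
  R_phenolic foam = L/(kA) = 0.0661/(0.0251·20.6) = 0.1278 K/W
  R_conv,out = 1/(hA) = 1/(11.5·20.6) = 0.004221 K/W
ΣR = 0.1903 K/W
ΔT = Q·ΣR = 73.4 × 0.1903 = 13.97 K
Heat flows outward, so T_out = T_in − ΔT = 23.1 − 13.97 = 9.13 °C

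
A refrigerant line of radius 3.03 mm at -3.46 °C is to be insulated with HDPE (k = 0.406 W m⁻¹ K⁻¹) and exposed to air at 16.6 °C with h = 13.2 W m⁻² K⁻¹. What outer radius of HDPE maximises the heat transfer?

r_cr = 3.08 cm

For a cylinder, r_cr = k_ins/h = 0.406/13.2 = 0.0308 m = 3.08 cm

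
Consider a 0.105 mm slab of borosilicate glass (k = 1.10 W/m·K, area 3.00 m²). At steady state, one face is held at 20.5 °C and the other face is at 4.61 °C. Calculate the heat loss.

Q = kA·ΔT/L = 1.10 × 3.00 × |20.5 °C − 4.61 °C| / 1.05×10^-4 = 4.99×10^5 W

Q = 499 kW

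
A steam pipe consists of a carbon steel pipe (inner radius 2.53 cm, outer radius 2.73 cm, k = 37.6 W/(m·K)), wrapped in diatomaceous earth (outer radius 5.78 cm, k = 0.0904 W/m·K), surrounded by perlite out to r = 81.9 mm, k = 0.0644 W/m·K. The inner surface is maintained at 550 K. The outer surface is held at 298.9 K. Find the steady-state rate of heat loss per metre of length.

Treat each layer as a resistance in series:
  R'_carbon steel = ln(0.0273/0.0253)/(2πk) = 0.07608/(2π·37.6) = 3.220×10^-4 m·K/W
  R'_diatomaceous earth = ln(0.0578/0.0273)/(2πk) = 0.7501/(2π·0.0904) = 1.321 m·K/W
  R'_perlite = ln(0.0819/0.0578)/(2πk) = 0.3485/(2π·0.0644) = 0.8613 m·K/W
ΣR = 3.220×10^-4 + 1.321 + 0.8613 = 2.183 m·K/W
Q' = ΔT/ΣR = (550 K − 298.9 K)/2.183 = 115 W/m

Q' = 115 W/m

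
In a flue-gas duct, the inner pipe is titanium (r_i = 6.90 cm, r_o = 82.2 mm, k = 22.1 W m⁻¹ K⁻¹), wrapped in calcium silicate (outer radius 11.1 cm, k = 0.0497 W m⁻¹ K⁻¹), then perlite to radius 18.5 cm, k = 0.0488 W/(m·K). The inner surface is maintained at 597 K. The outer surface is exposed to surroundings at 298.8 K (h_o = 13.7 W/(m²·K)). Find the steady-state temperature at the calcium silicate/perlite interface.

T = 490 K

Series thermal resistances, inner to outer:
  R'_titanium = ln(0.0822/0.0690)/(2πk) = 0.1750/(2π·22.1) = 0.001261 m·K/W
  R'_calcium silicate = ln(0.111/0.0822)/(2πk) = 0.3004/(2π·0.0497) = 0.9619 m·K/W
  R'_perlite = ln(0.185/0.111)/(2πk) = 0.5108/(2π·0.0488) = 1.666 m·K/W
  R'_conv,out = 1/(2πr h) = 1/(2π·0.185·13.7) = 0.06280 m·K/W
ΣR = 0.001261 + 0.9619 + 1.666 + 0.06280 = 2.692 m·K/W
Q' = ΔT/ΣR = (597 K − 298.8 K)/2.692 = 110.8 W/m
From the inner boundary to the calcium silicate/perlite interface, ΣR_partial = 0.9632 m·K/W.
T_interface = T_in − Q'·ΣR_partial = 597 K − (110.8)(0.9632) = 490 K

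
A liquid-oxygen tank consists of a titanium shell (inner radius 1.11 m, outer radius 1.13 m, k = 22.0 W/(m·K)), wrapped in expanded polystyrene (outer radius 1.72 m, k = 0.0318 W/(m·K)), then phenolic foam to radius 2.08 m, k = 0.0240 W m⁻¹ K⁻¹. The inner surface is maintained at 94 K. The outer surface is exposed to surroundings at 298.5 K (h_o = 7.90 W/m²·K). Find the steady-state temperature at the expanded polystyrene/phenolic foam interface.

Treat each layer as a resistance in series:
  R_titanium = (1/1.11 − 1/1.13)/(4πk) = 0.01595/(4π·22.0) = 5.768×10^-5 K/W
  R_expanded polystyrene = (1/1.13 − 1/1.72)/(4πk) = 0.3036/(4π·0.0318) = 0.7596 K/W
  R_phenolic foam = (1/1.72 − 1/2.08)/(4πk) = 0.1006/(4π·0.0240) = 0.3336 K/W
  R_conv,out = 1/(4πr²h) = 1/(4π·2.08²·7.90) = 0.002328 K/W
ΣR = 5.768×10^-5 + 0.7596 + 0.3336 + 0.002328 = 1.096 K/W
Q = ΔT/ΣR = (94 K − 298.5 K)/1.096 = -186.6 W
From the inner boundary to the expanded polystyrene/phenolic foam interface, ΣR_partial = 0.7597 K/W.
T_interface = T_in − Q·ΣR_partial = 94 K − (-186.6)(0.7597) = 235.8 K

T = 235.8 K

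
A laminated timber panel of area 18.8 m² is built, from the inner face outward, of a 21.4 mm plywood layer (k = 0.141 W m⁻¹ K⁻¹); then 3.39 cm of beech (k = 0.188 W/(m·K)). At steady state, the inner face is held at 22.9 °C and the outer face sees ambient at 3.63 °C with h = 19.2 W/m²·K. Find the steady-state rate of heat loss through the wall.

Resistance network (inner→outer):
  R_plywood = L/(kA) = 0.0214/(0.141·18.8) = 0.008073 K/W
  R_beech = L/(kA) = 0.0339/(0.188·18.8) = 0.009591 K/W
  R_conv,out = 1/(hA) = 1/(19.2·18.8) = 0.002770 K/W
ΣR = 0.008073 + 0.009591 + 0.002770 = 0.02043 K/W
Q = ΔT/ΣR = (22.9 °C − 3.63 °C)/0.02043 = 943 W

Q = 943 W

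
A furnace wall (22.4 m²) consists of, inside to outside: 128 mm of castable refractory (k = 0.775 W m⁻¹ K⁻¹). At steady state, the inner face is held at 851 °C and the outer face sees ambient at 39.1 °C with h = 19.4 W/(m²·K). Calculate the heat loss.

Treat each layer as a resistance in series:
  R_castable refractory = L/(kA) = 0.128/(0.775·22.4) = 0.007373 K/W
  R_conv,out = 1/(hA) = 1/(19.4·22.4) = 0.002301 K/W
ΣR = 0.007373 + 0.002301 = 0.009674 K/W
Q = ΔT/ΣR = (851 °C − 39.1 °C)/0.009674 = 83900 W

Q = 83900 W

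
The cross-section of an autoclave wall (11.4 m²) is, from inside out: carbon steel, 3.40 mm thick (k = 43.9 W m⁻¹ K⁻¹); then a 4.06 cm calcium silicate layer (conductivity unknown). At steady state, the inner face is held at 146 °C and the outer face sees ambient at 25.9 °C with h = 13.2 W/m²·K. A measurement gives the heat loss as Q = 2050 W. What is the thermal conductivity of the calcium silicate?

ΣR = ΔT/Q = |146 − 25.9|/2050 = 0.05859 K/W
Known resistances:
  R_carbon steel = L/(kA) = 0.00340/(43.9·11.4) = 6.794×10^-6 K/W
  R_conv,out = 1/(hA) = 1/(13.2·11.4) = 0.006645 K/W
R_calcium silicate = ΣR − ΣR_known = 0.05859 − 0.006652 = 0.05194 K/W
L/(kA) = 0.05194 ⇒ k = 0.0406/(0.05194·11.4) = 0.0686 W/m·K

k = 0.0686 W/m·K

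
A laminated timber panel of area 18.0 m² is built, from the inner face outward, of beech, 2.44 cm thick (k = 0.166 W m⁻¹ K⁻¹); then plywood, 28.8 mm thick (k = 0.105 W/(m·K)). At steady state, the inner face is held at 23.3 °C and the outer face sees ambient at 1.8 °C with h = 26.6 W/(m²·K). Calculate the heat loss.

Q = 843 W

Resistance network (inner→outer):
  R_beech = L/(kA) = 0.0244/(0.166·18.0) = 0.008166 K/W
  R_plywood = L/(kA) = 0.0288/(0.105·18.0) = 0.01524 K/W
  R_conv,out = 1/(hA) = 1/(26.6·18.0) = 0.002089 K/W
ΣR = 0.008166 + 0.01524 + 0.002089 = 0.02550 K/W
Q = ΔT/ΣR = (23.3 °C − 1.8 °C)/0.02550 = 843 W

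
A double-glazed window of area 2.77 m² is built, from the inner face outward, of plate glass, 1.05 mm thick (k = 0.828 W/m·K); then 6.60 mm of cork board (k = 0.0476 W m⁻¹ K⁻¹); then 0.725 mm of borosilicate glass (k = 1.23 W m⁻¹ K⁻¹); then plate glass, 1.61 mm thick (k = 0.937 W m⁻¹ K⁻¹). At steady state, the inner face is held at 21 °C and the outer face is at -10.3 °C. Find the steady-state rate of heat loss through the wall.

Q = 610 W

Series thermal resistances, inner to outer:
  R_plate glass = L/(kA) = 0.00105/(0.828·2.77) = 4.578×10^-4 K/W
  R_cork board = L/(kA) = 0.00660/(0.0476·2.77) = 0.05006 K/W
  R_borosilicate glass = L/(kA) = 7.25×10^-4/(1.23·2.77) = 2.128×10^-4 K/W
  R_plate glass = L/(kA) = 0.00161/(0.937·2.77) = 6.203×10^-4 K/W
ΣR = 4.578×10^-4 + 0.05006 + 2.128×10^-4 + 6.203×10^-4 = 0.05135 K/W
Q = ΔT/ΣR = (21 °C − -10.3 °C)/0.05135 = 610 W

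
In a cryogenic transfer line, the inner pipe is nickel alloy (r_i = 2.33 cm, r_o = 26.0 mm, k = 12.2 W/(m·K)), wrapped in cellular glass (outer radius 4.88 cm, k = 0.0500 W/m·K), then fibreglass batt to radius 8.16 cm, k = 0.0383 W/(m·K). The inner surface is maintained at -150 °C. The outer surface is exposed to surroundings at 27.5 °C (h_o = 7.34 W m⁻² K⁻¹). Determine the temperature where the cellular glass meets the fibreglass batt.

T = -69.2 °C

Series thermal resistances, inner to outer:
  R'_nickel alloy = ln(0.0260/0.0233)/(2πk) = 0.1096/(2π·12.2) = 0.001430 m·K/W
  R'_cellular glass = ln(0.0488/0.0260)/(2πk) = 0.6296/(2π·0.0500) = 2.004 m·K/W
  R'_fibreglass batt = ln(0.0816/0.0488)/(2πk) = 0.5141/(2π·0.0383) = 2.136 m·K/W
  R'_conv,out = 1/(2πr h) = 1/(2π·0.0816·7.34) = 0.2657 m·K/W
ΣR = 0.001430 + 2.004 + 2.136 + 0.2657 = 4.407 m·K/W
Q' = ΔT/ΣR = (-150 °C − 27.5 °C)/4.407 = -40.28 W/m
From the inner boundary to the cellular glass/fibreglass batt interface, ΣR_partial = 2.005 m·K/W.
T_interface = T_in − Q'·ΣR_partial = -150 °C − (-40.28)(2.005) = -69.2 °C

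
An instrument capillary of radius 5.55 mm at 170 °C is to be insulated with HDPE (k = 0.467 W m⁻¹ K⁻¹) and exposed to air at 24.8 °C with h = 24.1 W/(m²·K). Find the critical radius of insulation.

For a cylinder, r_cr = k_ins/h = 0.467/24.1 = 0.0194 m = 1.94 cm

r_cr = 1.94 cm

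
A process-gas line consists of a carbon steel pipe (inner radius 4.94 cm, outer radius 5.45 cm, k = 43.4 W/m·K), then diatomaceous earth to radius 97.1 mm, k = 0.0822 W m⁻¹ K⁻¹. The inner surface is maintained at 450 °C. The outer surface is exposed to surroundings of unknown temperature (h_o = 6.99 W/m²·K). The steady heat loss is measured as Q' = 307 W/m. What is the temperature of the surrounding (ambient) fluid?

T_out = 34.6 °C

Series resistances:
  R'_carbon steel = ln(0.0545/0.0494)/(2πk) = 0.09825/(2π·43.4) = 3.603×10^-4 m·K/W
  R'_diatomaceous earth = ln(0.0971/0.0545)/(2πk) = 0.5775/(2π·0.0822) = 1.118 m·K/W
  R'_conv,out = 1/(2πr h) = 1/(2π·0.0971·6.99) = 0.2345 m·K/W
ΣR = 1.353 m·K/W
ΔT = Q'·ΣR = 307 × 1.353 = 415.4 K
Heat flows outward, so T_out = T_in − ΔT = 450 − 415.4 = 34.6 °C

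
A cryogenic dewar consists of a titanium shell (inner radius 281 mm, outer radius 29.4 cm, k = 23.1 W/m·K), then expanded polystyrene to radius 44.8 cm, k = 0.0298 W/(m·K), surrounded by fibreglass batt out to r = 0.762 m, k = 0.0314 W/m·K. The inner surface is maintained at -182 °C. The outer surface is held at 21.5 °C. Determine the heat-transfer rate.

Q = 37.3 W

Treat each layer as a resistance in series:
  R_titanium = (1/0.281 − 1/0.294)/(4πk) = 0.1574/(4π·23.1) = 5.421×10^-4 K/W
  R_expanded polystyrene = (1/0.294 − 1/0.448)/(4πk) = 1.169/(4π·0.0298) = 3.122 K/W
  R_fibreglass batt = (1/0.448 − 1/0.762)/(4πk) = 0.9198/(4π·0.0314) = 2.331 K/W
ΣR = 5.421×10^-4 + 3.122 + 2.331 = 5.454 K/W
Q = ΔT/ΣR = (-182 °C − 21.5 °C)/5.454 = -37.3 W
(Negative Q ⇒ heat flows inward; heat gain = 37.3 W.)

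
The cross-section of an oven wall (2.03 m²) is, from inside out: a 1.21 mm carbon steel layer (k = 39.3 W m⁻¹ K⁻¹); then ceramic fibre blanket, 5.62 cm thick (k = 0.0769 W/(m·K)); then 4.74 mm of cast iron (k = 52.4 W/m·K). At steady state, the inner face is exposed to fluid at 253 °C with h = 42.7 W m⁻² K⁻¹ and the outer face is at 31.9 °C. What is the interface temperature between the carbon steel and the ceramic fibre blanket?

Series thermal resistances, inner to outer:
  R_conv,in = 1/(hA) = 1/(42.7·2.03) = 0.01154 K/W
  R_carbon steel = L/(kA) = 0.00121/(39.3·2.03) = 1.517×10^-5 K/W
  R_ceramic fibre blanket = L/(kA) = 0.0562/(0.0769·2.03) = 0.3600 K/W
  R_cast iron = L/(kA) = 0.00474/(52.4·2.03) = 4.456×10^-5 K/W
ΣR = 0.01154 + 1.517×10^-5 + 0.3600 + 4.456×10^-5 = 0.3716 K/W
Q = ΔT/ΣR = (253 °C − 31.9 °C)/0.3716 = 595.0 W
From the inner boundary to the carbon steel/ceramic fibre blanket interface, ΣR_partial = 0.01156 K/W.
T_interface = T_in − Q·ΣR_partial = 253 °C − (595.0)(0.01156) = 246 °C

T = 246 °C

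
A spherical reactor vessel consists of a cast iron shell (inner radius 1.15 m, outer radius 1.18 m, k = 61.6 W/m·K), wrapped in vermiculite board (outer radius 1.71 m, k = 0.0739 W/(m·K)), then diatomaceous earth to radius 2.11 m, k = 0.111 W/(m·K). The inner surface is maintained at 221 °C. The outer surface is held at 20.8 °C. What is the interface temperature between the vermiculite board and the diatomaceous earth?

Series thermal resistances, inner to outer:
  R_cast iron = (1/1.15 − 1/1.18)/(4πk) = 0.02211/(4π·61.6) = 2.856×10^-5 K/W
  R_vermiculite board = (1/1.18 − 1/1.71)/(4πk) = 0.2627/(4π·0.0739) = 0.2828 K/W
  R_diatomaceous earth = (1/1.71 − 1/2.11)/(4πk) = 0.1109/(4π·0.111) = 0.07948 K/W
ΣR = 2.856×10^-5 + 0.2828 + 0.07948 = 0.3623 K/W
Q = ΔT/ΣR = (221 °C − 20.8 °C)/0.3623 = 552.6 W
From the inner boundary to the vermiculite board/diatomaceous earth interface, ΣR_partial = 0.2828 K/W.
T_interface = T_in − Q·ΣR_partial = 221 °C − (552.6)(0.2828) = 64.7 °C

T = 64.7 °C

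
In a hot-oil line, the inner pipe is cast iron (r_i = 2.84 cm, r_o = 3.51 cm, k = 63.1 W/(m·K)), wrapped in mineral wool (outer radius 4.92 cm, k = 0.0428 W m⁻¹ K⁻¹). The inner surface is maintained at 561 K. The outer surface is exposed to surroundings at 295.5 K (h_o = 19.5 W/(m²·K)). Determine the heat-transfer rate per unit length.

Q' = 187 W/m

Treat each layer as a resistance in series:
  R'_cast iron = ln(0.0351/0.0284)/(2πk) = 0.2118/(2π·63.1) = 5.342×10^-4 m·K/W
  R'_mineral wool = ln(0.0492/0.0351)/(2πk) = 0.3377/(2π·0.0428) = 1.256 m·K/W
  R'_conv,out = 1/(2πr h) = 1/(2π·0.0492·19.5) = 0.1659 m·K/W
ΣR = 5.342×10^-4 + 1.256 + 0.1659 = 1.422 m·K/W
Q' = ΔT/ΣR = (561 K − 295.5 K)/1.422 = 187 W/m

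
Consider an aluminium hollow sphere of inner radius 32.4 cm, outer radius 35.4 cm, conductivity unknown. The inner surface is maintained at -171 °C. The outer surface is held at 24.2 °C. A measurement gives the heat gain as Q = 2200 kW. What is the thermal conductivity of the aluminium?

ΣR = ΔT/Q = |-171 − 24.2|/2.20×10^6 = 8.873×10^-5 K/W
(1/r₁−1/r₂)/(4πk) = 8.873×10^-5 ⇒ k = 0.2616/(4π·8.873×10^-5) = 235 W/m·K

k = 235 W/m·K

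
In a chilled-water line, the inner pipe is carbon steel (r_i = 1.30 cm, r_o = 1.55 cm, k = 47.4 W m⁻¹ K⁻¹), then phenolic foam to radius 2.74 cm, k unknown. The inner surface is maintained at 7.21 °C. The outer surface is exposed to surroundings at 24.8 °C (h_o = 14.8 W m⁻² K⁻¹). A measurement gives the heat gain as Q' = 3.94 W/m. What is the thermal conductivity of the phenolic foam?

k = 0.0223 W/m·K

ΣR = ΔT/Q' = |7.21 − 24.8|/3.94 = 4.464 m·K/W
Known resistances:
  R'_carbon steel = ln(0.0155/0.0130)/(2πk) = 0.1759/(2π·47.4) = 5.906×10^-4 m·K/W
  R'_conv,out = 1/(2πr h) = 1/(2π·0.0274·14.8) = 0.3925 m·K/W
R_phenolic foam = ΣR − ΣR_known = 4.464 − 0.3931 = 4.071 m·K/W
ln(r₂/r₁)/(2πk) = 4.071 ⇒ k = 0.5697/(2π·4.071) = 0.0223 W/m·K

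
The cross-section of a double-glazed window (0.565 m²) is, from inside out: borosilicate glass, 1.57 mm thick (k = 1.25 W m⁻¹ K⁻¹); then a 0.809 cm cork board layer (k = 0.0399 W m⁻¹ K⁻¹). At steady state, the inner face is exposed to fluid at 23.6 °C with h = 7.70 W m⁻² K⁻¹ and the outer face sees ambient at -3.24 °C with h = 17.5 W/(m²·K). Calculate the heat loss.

Resistance network (inner→outer):
  R_conv,in = 1/(hA) = 1/(7.70·0.565) = 0.2299 K/W
  R_borosilicate glass = L/(kA) = 0.00157/(1.25·0.565) = 0.002223 K/W
  R_cork board = L/(kA) = 0.00809/(0.0399·0.565) = 0.3589 K/W
  R_conv,out = 1/(hA) = 1/(17.5·0.565) = 0.1011 K/W
ΣR = 0.2299 + 0.002223 + 0.3589 + 0.1011 = 0.6921 K/W
Q = ΔT/ΣR = (23.6 °C − -3.24 °C)/0.6921 = 38.8 W

Q = 38.8 W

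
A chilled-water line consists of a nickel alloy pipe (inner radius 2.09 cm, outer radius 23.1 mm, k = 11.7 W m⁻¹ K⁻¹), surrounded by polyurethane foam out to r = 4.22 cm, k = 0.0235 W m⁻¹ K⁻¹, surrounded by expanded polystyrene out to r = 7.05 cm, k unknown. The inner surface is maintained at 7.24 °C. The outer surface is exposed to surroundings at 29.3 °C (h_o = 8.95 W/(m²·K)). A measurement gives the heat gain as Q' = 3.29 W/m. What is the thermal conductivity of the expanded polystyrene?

ΣR = ΔT/Q' = |7.24 − 29.3|/3.29 = 6.705 m·K/W
Known resistances:
  R'_nickel alloy = ln(0.0231/0.0209)/(2πk) = 0.1001/(2π·11.7) = 0.001361 m·K/W
  R'_polyurethane foam = ln(0.0422/0.0231)/(2πk) = 0.6026/(2π·0.0235) = 4.081 m·K/W
  R'_conv,out = 1/(2πr h) = 1/(2π·0.0705·8.95) = 0.2522 m·K/W
R_expanded polystyrene = ΣR − ΣR_known = 6.705 − 4.335 = 2.370 m·K/W
ln(r₂/r₁)/(2πk) = 2.370 ⇒ k = 0.5132/(2π·2.370) = 0.0345 W/m·K

k = 0.0345 W/m·K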